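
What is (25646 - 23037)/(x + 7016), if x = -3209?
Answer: 2609/3807 ≈ 0.68532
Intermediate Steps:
(25646 - 23037)/(x + 7016) = (25646 - 23037)/(-3209 + 7016) = 2609/3807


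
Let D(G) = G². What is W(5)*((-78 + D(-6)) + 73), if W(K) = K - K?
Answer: 0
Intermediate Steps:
W(K) = 0
W(5)*((-78 + D(-6)) + 73) = 0*((-78 + (-6)²) + 73) = 0*((-78 + 36) + 73) = 0*(-42 + 73) = 0*31 = 0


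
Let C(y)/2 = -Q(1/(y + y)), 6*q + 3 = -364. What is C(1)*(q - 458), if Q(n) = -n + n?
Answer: 0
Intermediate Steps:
q = -367/6 (q = -½ + (⅙)*(-364) = -½ - 182/3 = -367/6 ≈ -61.167)
Q(n) = 0
C(y) = 0 (C(y) = 2*(-1*0) = 2*0 = 0)
C(1)*(q - 458) = 0*(-367/6 - 458) = 0*(-3115/6) = 0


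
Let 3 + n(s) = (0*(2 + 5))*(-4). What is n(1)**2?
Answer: 9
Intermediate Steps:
n(s) = -3 (n(s) = -3 + (0*(2 + 5))*(-4) = -3 + (0*7)*(-4) = -3 + 0*(-4) = -3 + 0 = -3)
n(1)**2 = (-3)**2 = 9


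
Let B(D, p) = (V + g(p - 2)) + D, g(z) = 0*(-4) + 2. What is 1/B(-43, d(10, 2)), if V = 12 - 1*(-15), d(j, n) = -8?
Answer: -1/14 ≈ -0.071429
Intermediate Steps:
V = 27 (V = 12 + 15 = 27)
g(z) = 2 (g(z) = 0 + 2 = 2)
B(D, p) = 29 + D (B(D, p) = (27 + 2) + D = 29 + D)
1/B(-43, d(10, 2)) = 1/(29 - 43) = 1/(-14) = -1/14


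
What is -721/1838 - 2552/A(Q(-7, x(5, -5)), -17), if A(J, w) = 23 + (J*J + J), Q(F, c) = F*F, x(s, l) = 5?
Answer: -6473609/4545374 ≈ -1.4242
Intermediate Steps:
Q(F, c) = F**2
A(J, w) = 23 + J + J**2 (A(J, w) = 23 + (J**2 + J) = 23 + (J + J**2) = 23 + J + J**2)
-721/1838 - 2552/A(Q(-7, x(5, -5)), -17) = -721/1838 - 2552/(23 + (-7)**2 + ((-7)**2)**2) = -721*1/1838 - 2552/(23 + 49 + 49**2) = -721/1838 - 2552/(23 + 49 + 2401) = -721/1838 - 2552/2473 = -6473609/4545374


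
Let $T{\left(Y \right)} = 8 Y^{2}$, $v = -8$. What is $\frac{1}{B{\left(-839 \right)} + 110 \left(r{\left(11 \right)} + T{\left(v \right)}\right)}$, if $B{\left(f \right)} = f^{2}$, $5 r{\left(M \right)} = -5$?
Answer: $\frac{1}{760131} \approx 1.3156 \cdot 10^{-6}$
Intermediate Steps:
$r{\left(M \right)} = -1$ ($r{\left(M \right)} = \frac{1}{5} \left(-5\right) = -1$)
$\frac{1}{B{\left(-839 \right)} + 110 \left(r{\left(11 \right)} + T{\left(v \right)}\right)} = \frac{1}{\left(-839\right)^{2} + 110 \left(-1 + 8 \left(-8\right)^{2}\right)} = \frac{1}{703921 + 110 \left(-1 + 8 \cdot 64\right)} = \frac{1}{703921 + 110 \left(-1 + 512\right)} = \frac{1}{703921 + 110 \cdot 511} = \frac{1}{703921 + 56210} = \frac{1}{760131}$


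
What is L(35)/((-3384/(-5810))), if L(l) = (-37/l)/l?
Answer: -3071/59220 ≈ -0.051857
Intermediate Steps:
L(l) = -37/l²
L(35)/((-3384/(-5810))) = (-37/35²)/((-3384/(-5810))) = (-37*1/1225)/((-3384*(-1/5810))) = -37/(1225*1692/2905) = -37/1225*2905/1692 = -3071/59220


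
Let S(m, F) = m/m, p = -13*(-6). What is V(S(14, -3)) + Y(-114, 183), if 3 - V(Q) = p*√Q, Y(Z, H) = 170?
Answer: 95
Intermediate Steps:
p = 78
S(m, F) = 1
V(Q) = 3 - 78*√Q
V(S(14, -3)) + Y(-114, 183) = (3 - 78*√1) + 170 = (3 - 78*1) + 170 = (3 - 78) + 170 = -75 + 170 = 95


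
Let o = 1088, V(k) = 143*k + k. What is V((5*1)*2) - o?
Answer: 352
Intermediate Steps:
V(k) = 144*k
V((5*1)*2) - o = 144*((5*1)*2) - 1*1088 = 144*(5*2) - 1088 = 144*10 - 1088 = 1440 - 1088 = 352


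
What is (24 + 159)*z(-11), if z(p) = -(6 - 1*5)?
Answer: -183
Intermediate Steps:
z(p) = -1 (z(p) = -(6 - 5) = -1*1 = -1)
(24 + 159)*z(-11) = (24 + 159)*(-1) = 183*(-1) = -183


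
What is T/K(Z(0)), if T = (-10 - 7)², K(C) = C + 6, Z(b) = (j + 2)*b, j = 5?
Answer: 289/6 ≈ 48.167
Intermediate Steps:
Z(b) = 7*b (Z(b) = (5 + 2)*b = 7*b)
K(C) = 6 + C
T = 289 (T = (-17)² = 289)
T/K(Z(0)) = 289/(6 + 7*0) = 289/(6 + 0) = 289/6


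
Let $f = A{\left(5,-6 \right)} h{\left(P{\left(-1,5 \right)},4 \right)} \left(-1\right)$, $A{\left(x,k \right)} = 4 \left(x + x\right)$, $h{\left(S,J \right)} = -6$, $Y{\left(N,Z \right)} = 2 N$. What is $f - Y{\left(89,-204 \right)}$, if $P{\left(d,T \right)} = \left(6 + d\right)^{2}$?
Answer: $62$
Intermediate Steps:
$A{\left(x,k \right)} = 8 x$ ($A{\left(x,k \right)} = 4 \cdot 2 x = 8 x$)
$f = 240$ ($f = 8 \cdot 5 \left(-6\right) \left(-1\right) = 40 \left(-6\right) \left(-1\right) = \left(-240\right) \left(-1\right) = 240$)
$f - Y{\left(89,-204 \right)} = 240 - 2 \cdot 89 = 240 - 178 = 62$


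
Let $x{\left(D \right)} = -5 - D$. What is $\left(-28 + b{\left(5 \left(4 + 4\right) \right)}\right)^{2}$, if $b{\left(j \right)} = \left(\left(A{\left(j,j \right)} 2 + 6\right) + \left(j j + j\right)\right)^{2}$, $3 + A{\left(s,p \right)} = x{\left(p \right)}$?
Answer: $5771871710784$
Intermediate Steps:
$A{\left(s,p \right)} = -8 - p$ ($A{\left(s,p \right)} = -3 - \left(5 + p\right) = -8 - p$)
$b{\left(j \right)} = \left(-10 + j^{2} - j\right)^{2}$ ($b{\left(j \right)} = \left(\left(\left(-8 - j\right) 2 + 6\right) + \left(j j + j\right)\right)^{2} = \left(\left(\left(-16 - 2 j\right) + 6\right) + \left(j^{2} + j\right)\right)^{2} = \left(\left(-10 - 2 j\right) + \left(j + j^{2}\right)\right)^{2} = \left(-10 + j^{2} - j\right)^{2}$)
$\left(-28 + b{\left(5 \left(4 + 4\right) \right)}\right)^{2} = \left(-28 + \left(-10 + \left(5 \left(4 + 4\right)\right)^{2} - 5 \left(4 + 4\right)\right)^{2}\right)^{2} = \left(-28 + \left(-10 + \left(5 \cdot 8\right)^{2} - 5 \cdot 8\right)^{2}\right)^{2} = \left(-28 + \left(-10 + 40^{2} - 40\right)^{2}\right)^{2} = \left(-28 + \left(-10 + 1600 - 40\right)^{2}\right)^{2} = \left(-28 + 1550^{2}\right)^{2} = \left(-28 + 2402500\right)^{2} = 2402472^{2} = 5771871710784$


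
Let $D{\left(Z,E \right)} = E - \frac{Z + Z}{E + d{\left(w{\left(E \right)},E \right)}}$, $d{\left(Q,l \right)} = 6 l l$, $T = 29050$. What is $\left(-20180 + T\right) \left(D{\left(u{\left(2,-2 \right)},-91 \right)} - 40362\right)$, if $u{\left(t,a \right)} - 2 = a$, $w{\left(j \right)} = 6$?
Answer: $-358818110$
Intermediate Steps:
$u{\left(t,a \right)} = 2 + a$
$d{\left(Q,l \right)} = 6 l^{2}$
$D{\left(Z,E \right)} = E - \frac{2 Z}{E + 6 E^{2}}$ ($D{\left(Z,E \right)} = E - \frac{Z + Z}{E + 6 E^{2}} = E - \frac{2 Z}{E + 6 E^{2}}$)
$\left(-20180 + T\right) \left(D{\left(u{\left(2,-2 \right)},-91 \right)} - 40362\right) = \left(-20180 + 29050\right) \left(\frac{\left(-91\right)^{2} - 2 \left(2 - 2\right) + 6 \left(-91\right)^{3}}{\left(-91\right) \left(1 + 6 \left(-91\right)\right)} - 40362\right) = 8870 \left(- \frac{8281 - 0 + 6 \left(-753571\right)}{91 \left(1 - 546\right)} - 40362\right) = 8870 \left(- \frac{8281 + 0 - 4521426}{91 \left(-545\right)} - 40362\right) = 8870 \left(\left(- \frac{1}{91}\right) \left(- \frac{1}{545}\right) \left(-4513145\right) - 40362\right) = 8870 \left(-91 - 40362\right) = 8870 \left(-40453\right) = -358818110$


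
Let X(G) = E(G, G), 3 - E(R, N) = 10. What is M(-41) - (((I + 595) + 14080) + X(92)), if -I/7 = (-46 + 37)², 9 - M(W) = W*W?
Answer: -15773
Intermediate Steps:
E(R, N) = -7 (E(R, N) = 3 - 1*10 = 3 - 10 = -7)
M(W) = 9 - W² (M(W) = 9 - W*W = 9 - W²)
X(G) = -7
I = -567 (I = -7*(-46 + 37)² = -7*(-9)² = -7*81 = -567)
M(-41) - (((I + 595) + 14080) + X(92)) = (9 - 1*(-41)²) - (((-567 + 595) + 14080) - 7) = (9 - 1*1681) - ((28 + 14080) - 7) = (9 - 1681) - (14108 - 7) = -1672 - 1*14101 = -1672 - 14101 = -15773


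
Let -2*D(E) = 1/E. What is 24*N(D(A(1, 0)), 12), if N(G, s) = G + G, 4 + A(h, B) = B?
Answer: 6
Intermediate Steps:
A(h, B) = -4 + B
D(E) = -1/(2*E)
N(G, s) = 2*G
24*N(D(A(1, 0)), 12) = 24*(2*(-1/(2*(-4 + 0)))) = 24*(2*(-1/2/(-4))) = 24*(2*(-1/2*(-1/4))) = 24*(2*(1/8)) = 24*(1/4) = 6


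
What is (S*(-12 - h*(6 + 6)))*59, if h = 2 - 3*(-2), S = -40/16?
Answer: 15930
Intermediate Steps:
S = -5/2 (S = -40*1/16 = -5/2 ≈ -2.5000)
h = 8 (h = 2 + 6 = 8)
(S*(-12 - h*(6 + 6)))*59 = -5*(-12 - 8*(6 + 6))/2*59 = -5*(-12 - 8*12)/2*59 = -5*(-12 - 1*96)/2*59 = -5*(-12 - 96)/2*59 = -5/2*(-108)*59 = 270*59 = 15930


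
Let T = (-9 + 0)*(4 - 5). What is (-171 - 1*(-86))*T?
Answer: -765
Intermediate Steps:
T = 9 (T = -9*(-1) = 9)
(-171 - 1*(-86))*T = (-171 - 1*(-86))*9 = (-171 + 86)*9 = -85*9 = -765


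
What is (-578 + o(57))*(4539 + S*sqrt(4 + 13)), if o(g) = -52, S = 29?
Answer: -2859570 - 18270*sqrt(17) ≈ -2.9349e+6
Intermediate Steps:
(-578 + o(57))*(4539 + S*sqrt(4 + 13)) = (-578 - 52)*(4539 + 29*sqrt(4 + 13)) = -630*(4539 + 29*sqrt(17)) = -2859570 - 18270*sqrt(17)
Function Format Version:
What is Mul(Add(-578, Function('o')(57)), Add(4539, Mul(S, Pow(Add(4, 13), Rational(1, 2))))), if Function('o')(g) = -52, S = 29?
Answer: Add(-2859570, Mul(-18270, Pow(17, Rational(1, 2)))) ≈ -2.9349e+6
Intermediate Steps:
Mul(Add(-578, Function('o')(57)), Add(4539, Mul(S, Pow(Add(4, 13), Rational(1, 2))))) = Mul(Add(-578, -52), Add(4539, Mul(29, Pow(Add(4, 13), Rational(1, 2))))) = Mul(-630, Add(4539, Mul(29, Pow(17, Rational(1, 2))))) = Add(-2859570, Mul(-18270, Pow(17, Rational(1, 2))))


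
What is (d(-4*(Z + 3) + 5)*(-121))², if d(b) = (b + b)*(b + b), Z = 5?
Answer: 124493242896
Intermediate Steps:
d(b) = 4*b² (d(b) = (2*b)*(2*b) = 4*b²)
(d(-4*(Z + 3) + 5)*(-121))² = ((4*(-4*(5 + 3) + 5)²)*(-121))² = ((4*(-4*8 + 5)²)*(-121))² = ((4*(-32 + 5)²)*(-121))² = ((4*(-27)²)*(-121))² = ((4*729)*(-121))² = (2916*(-121))² = (-352836)² = 124493242896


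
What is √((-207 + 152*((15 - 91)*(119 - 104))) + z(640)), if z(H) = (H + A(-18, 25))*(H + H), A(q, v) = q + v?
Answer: √654673 ≈ 809.12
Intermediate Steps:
z(H) = 2*H*(7 + H) (z(H) = (H + (-18 + 25))*(H + H) = (H + 7)*(2*H) = (7 + H)*(2*H) = 2*H*(7 + H))
√((-207 + 152*((15 - 91)*(119 - 104))) + z(640)) = √((-207 + 152*((15 - 91)*(119 - 104))) + 2*640*(7 + 640)) = √((-207 + 152*(-76*15)) + 2*640*647) = √((-207 + 152*(-1140)) + 828160) = √((-207 - 173280) + 828160) = √(-173487 + 828160) = √654673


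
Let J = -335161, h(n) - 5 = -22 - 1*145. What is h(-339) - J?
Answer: 334999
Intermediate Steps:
h(n) = -162 (h(n) = 5 + (-22 - 1*145) = 5 + (-22 - 145) = 5 - 167 = -162)
h(-339) - J = -162 - 1*(-335161) = -162 + 335161 = 334999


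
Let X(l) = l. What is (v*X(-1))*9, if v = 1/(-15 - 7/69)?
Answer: 621/1042 ≈ 0.59597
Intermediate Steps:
v = -69/1042 (v = 1/(-15 - 7*1/69) = 1/(-15 - 7/69) = 1/(-1042/69) = -69/1042 ≈ -0.066219)
(v*X(-1))*9 = -69/1042*(-1)*9 = (69/1042)*9 = 621/1042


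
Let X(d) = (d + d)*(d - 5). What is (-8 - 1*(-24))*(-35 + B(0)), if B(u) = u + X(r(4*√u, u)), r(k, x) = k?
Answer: -560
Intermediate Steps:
X(d) = 2*d*(-5 + d) (X(d) = (2*d)*(-5 + d) = 2*d*(-5 + d))
B(u) = u + 8*√u*(-5 + 4*√u) (B(u) = u + 2*(4*√u)*(-5 + 4*√u) = u + 8*√u*(-5 + 4*√u))
(-8 - 1*(-24))*(-35 + B(0)) = (-8 - 1*(-24))*(-35 + (-40*√0 + 33*0)) = (-8 + 24)*(-35 + (-40*0 + 0)) = 16*(-35 + (0 + 0)) = 16*(-35 + 0) = 16*(-35) = -560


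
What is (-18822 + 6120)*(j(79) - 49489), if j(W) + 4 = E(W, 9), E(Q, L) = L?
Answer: 628545768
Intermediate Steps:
j(W) = 5 (j(W) = -4 + 9 = 5)
(-18822 + 6120)*(j(79) - 49489) = (-18822 + 6120)*(5 - 49489) = -12702*(-49484) = 628545768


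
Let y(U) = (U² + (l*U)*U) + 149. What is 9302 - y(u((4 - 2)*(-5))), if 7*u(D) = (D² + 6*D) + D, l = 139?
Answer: 46071/7 ≈ 6581.6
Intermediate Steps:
u(D) = D + D²/7 (u(D) = ((D² + 6*D) + D)/7 = (D² + 7*D)/7 = D + D²/7)
y(U) = 149 + 140*U² (y(U) = (U² + (139*U)*U) + 149 = (U² + 139*U²) + 149 = 140*U² + 149 = 149 + 140*U²)
9302 - y(u((4 - 2)*(-5))) = 9302 - (149 + 140*(((4 - 2)*(-5))*(7 + (4 - 2)*(-5))/7)²) = 9302 - (149 + 140*((2*(-5))*(7 + 2*(-5))/7)²) = 9302 - (149 + 140*((⅐)*(-10)*(7 - 10))²) = 9302 - (149 + 140*((⅐)*(-10)*(-3))²) = 9302 - (149 + 140*(30/7)²) = 9302 - (149 + 140*(900/49)) = 9302 - (149 + 18000/7) = 9302 - 1*19043/7 = 9302 - 19043/7 = 46071/7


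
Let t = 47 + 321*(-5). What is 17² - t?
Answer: 1847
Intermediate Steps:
t = -1558 (t = 47 - 1605 = -1558)
17² - t = 17² - 1*(-1558) = 289 + 1558 = 1847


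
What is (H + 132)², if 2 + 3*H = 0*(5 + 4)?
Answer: 155236/9 ≈ 17248.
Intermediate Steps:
H = -⅔ (H = -⅔ + (0*(5 + 4))/3 = -⅔ + (0*9)/3 = -⅔ + (⅓)*0 = -⅔ + 0 = -⅔ ≈ -0.66667)
(H + 132)² = (-⅔ + 132)² = (394/3)² = 155236/9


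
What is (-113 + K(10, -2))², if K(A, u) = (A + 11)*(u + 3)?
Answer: 8464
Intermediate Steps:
K(A, u) = (3 + u)*(11 + A) (K(A, u) = (11 + A)*(3 + u) = (3 + u)*(11 + A))
(-113 + K(10, -2))² = (-113 + (33 + 3*10 + 11*(-2) + 10*(-2)))² = (-113 + (33 + 30 - 22 - 20))² = (-113 + 21)² = (-92)² = 8464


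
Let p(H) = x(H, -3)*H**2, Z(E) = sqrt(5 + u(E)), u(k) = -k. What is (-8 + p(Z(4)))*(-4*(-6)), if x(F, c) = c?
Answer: -264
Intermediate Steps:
Z(E) = sqrt(5 - E)
p(H) = -3*H**2
(-8 + p(Z(4)))*(-4*(-6)) = (-8 - 3*(sqrt(5 - 1*4))**2)*(-4*(-6)) = (-8 - 3*(sqrt(5 - 4))**2)*24 = (-8 - 3*(sqrt(1))**2)*24 = (-8 - 3*1**2)*24 = (-8 - 3*1)*24 = (-8 - 3)*24 = -11*24 = -264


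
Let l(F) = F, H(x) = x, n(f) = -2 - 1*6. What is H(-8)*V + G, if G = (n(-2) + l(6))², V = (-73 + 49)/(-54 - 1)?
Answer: 28/55 ≈ 0.50909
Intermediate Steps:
n(f) = -8 (n(f) = -2 - 6 = -8)
V = 24/55 (V = -24/(-55) = -24*(-1/55) = 24/55 ≈ 0.43636)
G = 4 (G = (-8 + 6)² = (-2)² = 4)
H(-8)*V + G = -8*24/55 + 4 = -192/55 + 4 = 28/55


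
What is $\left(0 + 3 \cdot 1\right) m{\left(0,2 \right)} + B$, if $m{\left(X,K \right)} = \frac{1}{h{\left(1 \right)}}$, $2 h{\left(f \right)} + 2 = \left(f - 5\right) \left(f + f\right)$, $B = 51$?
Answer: $\frac{252}{5} \approx 50.4$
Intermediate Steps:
$h{\left(f \right)} = -1 + f \left(-5 + f\right)$ ($h{\left(f \right)} = -1 + \frac{\left(f - 5\right) \left(f + f\right)}{2} = -1 + \frac{\left(-5 + f\right) 2 f}{2} = -1 + \frac{2 f \left(-5 + f\right)}{2} = -1 + f \left(-5 + f\right)$)
$m{\left(X,K \right)} = - \frac{1}{5}$ ($m{\left(X,K \right)} = \frac{1}{-1 + 1^{2} - 5} = \frac{1}{-1 + 1 - 5} = \frac{1}{-5} = - \frac{1}{5}$)
$\left(0 + 3 \cdot 1\right) m{\left(0,2 \right)} + B = \left(0 + 3 \cdot 1\right) \left(- \frac{1}{5}\right) + 51 = \left(0 + 3\right) \left(- \frac{1}{5}\right) + 51 = 3 \left(- \frac{1}{5}\right) + 51 = - \frac{3}{5} + 51 = \frac{252}{5}$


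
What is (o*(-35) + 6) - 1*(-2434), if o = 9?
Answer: 2125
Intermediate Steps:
(o*(-35) + 6) - 1*(-2434) = (9*(-35) + 6) - 1*(-2434) = (-315 + 6) + 2434 = -309 + 2434 = 2125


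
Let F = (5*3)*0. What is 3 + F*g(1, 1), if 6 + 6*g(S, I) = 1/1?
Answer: 3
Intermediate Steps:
g(S, I) = -⅚ (g(S, I) = -1 + (⅙)/1 = -1 + (⅙)*1 = -1 + ⅙ = -⅚)
F = 0 (F = 15*0 = 0)
3 + F*g(1, 1) = 3 + 0*(-⅚) = 3 + 0 = 3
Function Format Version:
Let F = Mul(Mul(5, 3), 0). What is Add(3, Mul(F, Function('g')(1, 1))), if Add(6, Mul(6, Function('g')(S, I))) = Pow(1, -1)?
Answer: 3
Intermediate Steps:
Function('g')(S, I) = Rational(-5, 6) (Function('g')(S, I) = Add(-1, Mul(Rational(1, 6), Pow(1, -1))) = Add(-1, Mul(Rational(1, 6), 1)) = Add(-1, Rational(1, 6)) = Rational(-5, 6))
F = 0 (F = Mul(15, 0) = 0)
Add(3, Mul(F, Function('g')(1, 1))) = Add(3, Mul(0, Rational(-5, 6))) = Add(3, 0) = 3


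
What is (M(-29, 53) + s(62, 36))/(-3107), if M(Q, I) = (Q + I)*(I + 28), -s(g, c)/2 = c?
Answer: -144/239 ≈ -0.60251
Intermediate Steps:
s(g, c) = -2*c
M(Q, I) = (28 + I)*(I + Q) (M(Q, I) = (I + Q)*(28 + I) = (28 + I)*(I + Q))
(M(-29, 53) + s(62, 36))/(-3107) = ((53² + 28*53 + 28*(-29) + 53*(-29)) - 2*36)/(-3107) = ((2809 + 1484 - 812 - 1537) - 72)*(-1/3107) = (1944 - 72)*(-1/3107) = 1872*(-1/3107) = -144/239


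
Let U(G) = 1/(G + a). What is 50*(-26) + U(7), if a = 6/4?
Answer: -22098/17 ≈ -1299.9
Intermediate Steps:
a = 3/2 (a = 6*(¼) = 3/2 ≈ 1.5000)
U(G) = 1/(3/2 + G) (U(G) = 1/(G + 3/2) = 1/(3/2 + G))
50*(-26) + U(7) = 50*(-26) + 2/(3 + 2*7) = -1300 + 2/(3 + 14) = -1300 + 2/17 = -22098/17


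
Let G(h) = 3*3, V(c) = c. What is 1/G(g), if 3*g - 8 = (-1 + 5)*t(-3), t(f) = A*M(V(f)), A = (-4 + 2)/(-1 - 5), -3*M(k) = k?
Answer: 1/9 ≈ 0.11111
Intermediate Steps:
M(k) = -k/3
A = 1/3 (A = -2/(-6) = -2*(-1/6) = 1/3 ≈ 0.33333)
t(f) = -f/9 (t(f) = (-f/3)/3 = -f/9)
g = 28/9 (g = 8/3 + ((-1 + 5)*(-1/9*(-3)))/3 = 8/3 + (4*(1/3))/3 = 8/3 + (1/3)*(4/3) = 8/3 + 4/9 = 28/9 ≈ 3.1111)
G(h) = 9
1/G(g) = 1/9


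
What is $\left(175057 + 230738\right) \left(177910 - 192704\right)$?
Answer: $-6003331230$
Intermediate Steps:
$\left(175057 + 230738\right) \left(177910 - 192704\right) = 405795 \left(177910 - 192704\right) = 405795 \left(-14794\right) = -6003331230$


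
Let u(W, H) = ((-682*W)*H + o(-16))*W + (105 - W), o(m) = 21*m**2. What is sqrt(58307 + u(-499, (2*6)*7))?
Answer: 3*I*sqrt(1585265889) ≈ 1.1945e+5*I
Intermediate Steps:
u(W, H) = 105 - W + W*(5376 - 682*H*W) (u(W, H) = ((-682*W)*H + 21*(-16)**2)*W + (105 - W) = (-682*H*W + 21*256)*W + (105 - W) = (-682*H*W + 5376)*W + (105 - W) = (5376 - 682*H*W)*W + (105 - W) = W*(5376 - 682*H*W) + (105 - W) = 105 - W + W*(5376 - 682*H*W))
sqrt(58307 + u(-499, (2*6)*7)) = sqrt(58307 + (105 + 5375*(-499) - 682*(2*6)*7*(-499)**2)) = sqrt(58307 + (105 - 2682125 - 682*12*7*249001)) = sqrt(58307 + (105 - 2682125 - 682*84*249001)) = sqrt(58307 + (105 - 2682125 - 14264769288)) = sqrt(58307 - 14267451308) = sqrt(-14267393001) = 3*I*sqrt(1585265889)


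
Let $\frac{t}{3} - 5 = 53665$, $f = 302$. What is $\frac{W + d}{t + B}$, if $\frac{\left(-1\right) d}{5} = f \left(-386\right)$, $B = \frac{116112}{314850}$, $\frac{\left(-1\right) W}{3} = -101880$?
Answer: $\frac{23312018750}{4224509551} \approx 5.5183$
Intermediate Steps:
$W = 305640$ ($W = \left(-3\right) \left(-101880\right) = 305640$)
$B = \frac{19352}{52475}$ ($B = 116112 \cdot \frac{1}{314850} = \frac{19352}{52475} \approx 0.36878$)
$t = 161010$ ($t = 15 + 3 \cdot 53665 = 15 + 160995 = 161010$)
$d = 582860$ ($d = - 5 \cdot 302 \left(-386\right) = \left(-5\right) \left(-116572\right) = 582860$)
$\frac{W + d}{t + B} = \frac{305640 + 582860}{161010 + \frac{19352}{52475}} = \frac{888500}{\frac{8449019102}{52475}} = 888500 \cdot \frac{52475}{8449019102} = \frac{23312018750}{4224509551}$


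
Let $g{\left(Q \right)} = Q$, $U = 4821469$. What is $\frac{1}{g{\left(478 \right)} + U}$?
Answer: $\frac{1}{4821947} \approx 2.0739 \cdot 10^{-7}$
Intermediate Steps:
$\frac{1}{g{\left(478 \right)} + U} = \frac{1}{478 + 4821469} = \frac{1}{4821947}$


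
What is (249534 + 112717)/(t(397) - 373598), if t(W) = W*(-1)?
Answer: -362251/373995 ≈ -0.96860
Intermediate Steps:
t(W) = -W
(249534 + 112717)/(t(397) - 373598) = (249534 + 112717)/(-1*397 - 373598) = 362251/(-397 - 373598) = 362251/(-373995) = 362251*(-1/373995) = -362251/373995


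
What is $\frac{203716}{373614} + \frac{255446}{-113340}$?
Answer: $- \frac{2009695289}{1176261410} \approx -1.7085$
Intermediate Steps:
$\frac{203716}{373614} + \frac{255446}{-113340} = 203716 \cdot \frac{1}{373614} + 255446 \left(- \frac{1}{113340}\right) = \frac{101858}{186807} - \frac{127723}{56670} = - \frac{2009695289}{1176261410}$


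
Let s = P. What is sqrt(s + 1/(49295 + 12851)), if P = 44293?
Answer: sqrt(171065116683734)/62146 ≈ 210.46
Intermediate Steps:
s = 44293
sqrt(s + 1/(49295 + 12851)) = sqrt(44293 + 1/(49295 + 12851)) = sqrt(44293 + 1/62146) = sqrt(2752632779/62146) = sqrt(171065116683734)/62146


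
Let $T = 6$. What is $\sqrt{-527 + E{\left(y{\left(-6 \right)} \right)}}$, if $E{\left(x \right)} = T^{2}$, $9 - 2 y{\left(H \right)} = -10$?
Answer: $i \sqrt{491} \approx 22.159 i$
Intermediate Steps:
$y{\left(H \right)} = \frac{19}{2}$ ($y{\left(H \right)} = \frac{9}{2} - -5 = \frac{9}{2} + 5 = \frac{19}{2}$)
$E{\left(x \right)} = 36$ ($E{\left(x \right)} = 6^{2} = 36$)
$\sqrt{-527 + E{\left(y{\left(-6 \right)} \right)}} = \sqrt{-527 + 36} = \sqrt{-491} = i \sqrt{491}$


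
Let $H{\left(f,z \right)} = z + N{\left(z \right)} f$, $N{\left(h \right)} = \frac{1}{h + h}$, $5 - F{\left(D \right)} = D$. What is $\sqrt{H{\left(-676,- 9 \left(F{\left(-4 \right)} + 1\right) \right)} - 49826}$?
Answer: $\frac{i \sqrt{11230255}}{15} \approx 223.41 i$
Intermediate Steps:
$F{\left(D \right)} = 5 - D$
$N{\left(h \right)} = \frac{1}{2 h}$
$H{\left(f,z \right)} = z + \frac{f}{2 z}$ ($H{\left(f,z \right)} = z + \frac{1}{2 z} f = z + \frac{f}{2 z}$)
$\sqrt{H{\left(-676,- 9 \left(F{\left(-4 \right)} + 1\right) \right)} - 49826} = \sqrt{\left(- 9 \left(\left(5 - -4\right) + 1\right) + \frac{1}{2} \left(-676\right) \frac{1}{\left(-9\right) \left(\left(5 - -4\right) + 1\right)}\right) - 49826} = \sqrt{\left(- 9 \left(\left(5 + 4\right) + 1\right) + \frac{1}{2} \left(-676\right) \frac{1}{\left(-9\right) \left(\left(5 + 4\right) + 1\right)}\right) - 49826} = \sqrt{\left(- 9 \left(9 + 1\right) + \frac{1}{2} \left(-676\right) \frac{1}{\left(-9\right) \left(9 + 1\right)}\right) - 49826} = \sqrt{\left(\left(-9\right) 10 + \frac{1}{2} \left(-676\right) \frac{1}{\left(-9\right) 10}\right) - 49826} = \sqrt{\left(-90 + \frac{1}{2} \left(-676\right) \frac{1}{-90}\right) - 49826} = \sqrt{\left(-90 + \frac{1}{2} \left(-676\right) \left(- \frac{1}{90}\right)\right) - 49826} = \sqrt{\left(-90 + \frac{169}{45}\right) - 49826} = \sqrt{- \frac{3881}{45} - 49826} = \sqrt{- \frac{2246051}{45}} = \frac{i \sqrt{11230255}}{15}$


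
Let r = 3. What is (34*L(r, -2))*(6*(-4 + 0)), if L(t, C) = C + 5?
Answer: -2448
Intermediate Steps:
L(t, C) = 5 + C
(34*L(r, -2))*(6*(-4 + 0)) = (34*(5 - 2))*(6*(-4 + 0)) = (34*3)*(6*(-4)) = 102*(-24) = -2448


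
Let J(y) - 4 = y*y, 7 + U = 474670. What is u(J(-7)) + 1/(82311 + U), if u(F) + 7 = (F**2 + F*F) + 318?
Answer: 3302298847/556974 ≈ 5929.0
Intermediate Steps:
U = 474663 (U = -7 + 474670 = 474663)
J(y) = 4 + y**2 (J(y) = 4 + y*y = 4 + y**2)
u(F) = 311 + 2*F**2 (u(F) = -7 + ((F**2 + F*F) + 318) = -7 + ((F**2 + F**2) + 318) = -7 + (2*F**2 + 318) = -7 + (318 + 2*F**2) = 311 + 2*F**2)
u(J(-7)) + 1/(82311 + U) = (311 + 2*(4 + (-7)**2)**2) + 1/(82311 + 474663) = (311 + 2*(4 + 49)**2) + 1/556974 = (311 + 2*53**2) + 1/556974 = (311 + 2*2809) + 1/556974 = (311 + 5618) + 1/556974 = 5929 + 1/556974 = 3302298847/556974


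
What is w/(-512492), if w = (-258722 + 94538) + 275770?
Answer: -55793/256246 ≈ -0.21773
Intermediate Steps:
w = 111586 (w = -164184 + 275770 = 111586)
w/(-512492) = 111586/(-512492) = 111586*(-1/512492) = -55793/256246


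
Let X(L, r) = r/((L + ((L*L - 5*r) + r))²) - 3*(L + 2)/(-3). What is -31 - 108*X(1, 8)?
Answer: -8899/25 ≈ -355.96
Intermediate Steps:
X(L, r) = 2 + L + r/(L + L² - 4*r)² (X(L, r) = r/((L + ((L² - 5*r) + r))²) - 3*(2 + L)*(-⅓) = r/((L + (L² - 4*r))²) + (-6 - 3*L)*(-⅓) = r/((L + L² - 4*r)²) + (2 + L) = r/(L + L² - 4*r)² + (2 + L) = 2 + L + r/(L + L² - 4*r)²)
-31 - 108*X(1, 8) = -31 - 108*(2 + 1 + 8/(1 + 1² - 4*8)²) = -31 - 108*(2 + 1 + 8/(1 + 1 - 32)²) = -31 - 108*(2 + 1 + 8/(-30)²) = -31 - 108*(2 + 1 + 8*(1/900)) = -31 - 108*(2 + 1 + 2/225) = -31 - 108*677/225 = -31 - 8124/25 = -8899/25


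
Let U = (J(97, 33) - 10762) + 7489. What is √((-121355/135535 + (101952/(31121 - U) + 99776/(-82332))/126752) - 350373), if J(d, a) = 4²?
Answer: I*√224719309155496371301863136681209863158/25325284027847766 ≈ 591.92*I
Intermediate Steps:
J(d, a) = 16
U = -3257 (U = (16 - 10762) + 7489 = -10746 + 7489 = -3257)
√((-121355/135535 + (101952/(31121 - U) + 99776/(-82332))/126752) - 350373) = √((-121355/135535 + (101952/(31121 - 1*(-3257)) + 99776/(-82332))/126752) - 350373) = √((-121355*1/135535 + (101952/(31121 + 3257) + 99776*(-1/82332))*(1/126752)) - 350373) = √((-24271/27107 + (101952/34378 - 24944/20583)*(1/126752)) - 350373) = √((-24271/27107 + (101952*(1/34378) - 24944/20583)*(1/126752)) - 350373) = √((-24271/27107 + (50976/17189 - 24944/20583)*(1/126752)) - 350373) = √((-24271/27107 + (620476592/353801187)*(1/126752)) - 350373) = √((-24271/27107 + 38779787/2802813003414) - 350373) = √(-68026023202174985/75975852083543298 - 350373) = √(-26619955248090518125139/75975852083543298) = I*√224719309155496371301863136681209863158/25325284027847766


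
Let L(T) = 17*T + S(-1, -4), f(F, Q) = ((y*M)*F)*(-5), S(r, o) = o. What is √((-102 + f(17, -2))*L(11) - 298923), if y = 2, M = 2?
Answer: 27*I*√521 ≈ 616.29*I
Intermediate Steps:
f(F, Q) = -20*F (f(F, Q) = ((2*2)*F)*(-5) = (4*F)*(-5) = -20*F)
L(T) = -4 + 17*T (L(T) = 17*T - 4 = -4 + 17*T)
√((-102 + f(17, -2))*L(11) - 298923) = √((-102 - 20*17)*(-4 + 17*11) - 298923) = √((-102 - 340)*(-4 + 187) - 298923) = √(-442*183 - 298923) = √(-80886 - 298923) = √(-379809) = 27*I*√521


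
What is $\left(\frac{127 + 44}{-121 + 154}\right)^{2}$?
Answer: $\frac{3249}{121} \approx 26.851$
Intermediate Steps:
$\left(\frac{127 + 44}{-121 + 154}\right)^{2} = \left(\frac{171}{33}\right)^{2} = \left(171 \cdot \frac{1}{33}\right)^{2} = \left(\frac{57}{11}\right)^{2} = \frac{3249}{121}$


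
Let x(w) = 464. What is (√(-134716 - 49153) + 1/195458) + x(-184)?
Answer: 90692513/195458 + I*√183869 ≈ 464.0 + 428.8*I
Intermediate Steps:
(√(-134716 - 49153) + 1/195458) + x(-184) = (√(-134716 - 49153) + 1/195458) + 464 = (√(-183869) + 1/195458) + 464 = (I*√183869 + 1/195458) + 464 = (1/195458 + I*√183869) + 464 = 90692513/195458 + I*√183869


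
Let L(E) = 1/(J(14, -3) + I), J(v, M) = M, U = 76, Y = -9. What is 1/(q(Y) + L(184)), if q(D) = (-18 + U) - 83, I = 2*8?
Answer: -13/324 ≈ -0.040123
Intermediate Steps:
I = 16
q(D) = -25 (q(D) = (-18 + 76) - 83 = 58 - 83 = -25)
L(E) = 1/13 (L(E) = 1/(-3 + 16) = 1/13)
1/(q(Y) + L(184)) = 1/(-25 + 1/13) = 1/(-324/13) = -13/324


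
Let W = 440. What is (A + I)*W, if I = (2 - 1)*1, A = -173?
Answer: -75680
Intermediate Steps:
I = 1 (I = 1*1 = 1)
(A + I)*W = (-173 + 1)*440 = -172*440 = -75680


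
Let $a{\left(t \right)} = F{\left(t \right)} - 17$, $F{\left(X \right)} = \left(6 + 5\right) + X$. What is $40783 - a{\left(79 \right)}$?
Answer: $40710$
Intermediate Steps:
$F{\left(X \right)} = 11 + X$
$a{\left(t \right)} = -6 + t$ ($a{\left(t \right)} = \left(11 + t\right) - 17 = -6 + t$)
$40783 - a{\left(79 \right)} = 40783 - \left(-6 + 79\right) = 40783 - 73 = 40710$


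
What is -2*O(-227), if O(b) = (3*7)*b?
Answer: 9534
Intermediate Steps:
O(b) = 21*b
-2*O(-227) = -42*(-227) = -2*(-4767) = 9534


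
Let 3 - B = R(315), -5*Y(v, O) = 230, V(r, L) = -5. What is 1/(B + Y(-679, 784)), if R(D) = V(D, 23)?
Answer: -1/38 ≈ -0.026316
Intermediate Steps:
Y(v, O) = -46 (Y(v, O) = -1/5*230 = -46)
R(D) = -5
B = 8 (B = 3 - 1*(-5) = 3 + 5 = 8)
1/(B + Y(-679, 784)) = 1/(8 - 46) = 1/(-38) = -1/38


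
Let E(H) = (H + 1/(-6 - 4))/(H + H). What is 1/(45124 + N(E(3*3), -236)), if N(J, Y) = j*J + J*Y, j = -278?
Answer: 90/4038287 ≈ 2.2287e-5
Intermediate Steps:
E(H) = (-⅒ + H)/(2*H) (E(H) = (H + 1/(-10))/((2*H)) = (H - ⅒)*(1/(2*H)) = (-⅒ + H)*(1/(2*H)) = (-⅒ + H)/(2*H))
N(J, Y) = -278*J + J*Y
1/(45124 + N(E(3*3), -236)) = 1/(45124 + ((-1 + 10*(3*3))/(20*((3*3))))*(-278 - 236)) = 1/(45124 + ((1/20)*(-1 + 10*9)/9)*(-514)) = 1/(45124 + ((1/20)*(⅑)*(-1 + 90))*(-514)) = 1/(45124 + ((1/20)*(⅑)*89)*(-514)) = 1/(45124 + (89/180)*(-514)) = 1/(45124 - 22873/90) = 1/(4038287/90) = 90/4038287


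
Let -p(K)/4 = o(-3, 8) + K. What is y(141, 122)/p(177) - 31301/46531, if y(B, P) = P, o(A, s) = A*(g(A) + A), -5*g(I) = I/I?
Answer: -72599621/86826846 ≈ -0.83614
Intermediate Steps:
g(I) = -⅕ (g(I) = -I/(5*I) = -⅕*1 = -⅕)
o(A, s) = A*(-⅕ + A)
p(K) = -192/5 - 4*K (p(K) = -4*(-3*(-⅕ - 3) + K) = -4*(-3*(-16/5) + K) = -4*(48/5 + K) = -192/5 - 4*K)
y(141, 122)/p(177) - 31301/46531 = 122/(-192/5 - 4*177) - 31301/46531 = 122/(-192/5 - 708) - 31301*1/46531 = 122/(-3732/5) - 31301/46531 = 122*(-5/3732) - 31301/46531 = -305/1866 - 31301/46531 = -72599621/86826846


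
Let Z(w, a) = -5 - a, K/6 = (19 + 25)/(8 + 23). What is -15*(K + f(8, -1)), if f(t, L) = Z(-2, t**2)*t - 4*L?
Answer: 250860/31 ≈ 8092.3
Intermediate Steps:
K = 264/31 (K = 6*((19 + 25)/(8 + 23)) = 6*(44/31) = 264/31 ≈ 8.5161)
f(t, L) = -4*L + t*(-5 - t**2) (f(t, L) = (-5 - t**2)*t - 4*L = t*(-5 - t**2) - 4*L = -4*L + t*(-5 - t**2))
-15*(K + f(8, -1)) = -15*(264/31 + (-4*(-1) - 1*8*(5 + 8**2))) = -15*(264/31 + (4 - 1*8*(5 + 64))) = -15*(264/31 + (4 - 1*8*69)) = -15*(264/31 + (4 - 552)) = -15*(264/31 - 548) = -15*(-16724/31) = 250860/31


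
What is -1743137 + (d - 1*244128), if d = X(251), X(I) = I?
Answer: -1987014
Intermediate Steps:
d = 251
-1743137 + (d - 1*244128) = -1743137 + (251 - 1*244128) = -1743137 + (251 - 244128) = -1743137 - 243877 = -1987014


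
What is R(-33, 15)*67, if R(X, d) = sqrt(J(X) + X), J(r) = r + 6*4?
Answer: 67*I*sqrt(42) ≈ 434.21*I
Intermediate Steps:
J(r) = 24 + r (J(r) = r + 24 = 24 + r)
R(X, d) = sqrt(24 + 2*X) (R(X, d) = sqrt((24 + X) + X) = sqrt(24 + 2*X))
R(-33, 15)*67 = sqrt(24 + 2*(-33))*67 = sqrt(24 - 66)*67 = sqrt(-42)*67 = (I*sqrt(42))*67 = 67*I*sqrt(42)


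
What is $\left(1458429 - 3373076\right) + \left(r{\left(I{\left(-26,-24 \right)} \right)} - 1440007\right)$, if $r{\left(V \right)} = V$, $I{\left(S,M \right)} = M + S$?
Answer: $-3354704$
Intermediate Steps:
$\left(1458429 - 3373076\right) + \left(r{\left(I{\left(-26,-24 \right)} \right)} - 1440007\right) = \left(1458429 - 3373076\right) - 1440057 = -1914647 - 1440057 = -3354704$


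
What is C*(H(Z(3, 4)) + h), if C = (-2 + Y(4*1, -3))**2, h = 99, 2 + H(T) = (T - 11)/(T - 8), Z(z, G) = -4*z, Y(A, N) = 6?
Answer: 7852/5 ≈ 1570.4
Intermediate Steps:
H(T) = -2 + (-11 + T)/(-8 + T) (H(T) = -2 + (T - 11)/(T - 8) = -2 + (-11 + T)/(-8 + T))
C = 16 (C = (-2 + 6)**2 = 4**2 = 16)
C*(H(Z(3, 4)) + h) = 16*((5 - (-4)*3)/(-8 - 4*3) + 99) = 16*((5 - 1*(-12))/(-8 - 12) + 99) = 16*((5 + 12)/(-20) + 99) = 16*(-1/20*17 + 99) = 16*(-17/20 + 99) = 16*(1963/20) = 7852/5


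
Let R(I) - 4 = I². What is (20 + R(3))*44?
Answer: 1452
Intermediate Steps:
R(I) = 4 + I²
(20 + R(3))*44 = (20 + (4 + 3²))*44 = (20 + (4 + 9))*44 = (20 + 13)*44 = 33*44 = 1452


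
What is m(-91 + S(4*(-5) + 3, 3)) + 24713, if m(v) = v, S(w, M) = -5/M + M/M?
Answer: 73864/3 ≈ 24621.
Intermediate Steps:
S(w, M) = 1 - 5/M (S(w, M) = -5/M + 1 = 1 - 5/M)
m(-91 + S(4*(-5) + 3, 3)) + 24713 = (-91 + (-5 + 3)/3) + 24713 = (-91 + (1/3)*(-2)) + 24713 = (-91 - 2/3) + 24713 = -275/3 + 24713 = 73864/3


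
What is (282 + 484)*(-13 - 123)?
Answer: -104176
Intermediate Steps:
(282 + 484)*(-13 - 123) = 766*(-136) = -104176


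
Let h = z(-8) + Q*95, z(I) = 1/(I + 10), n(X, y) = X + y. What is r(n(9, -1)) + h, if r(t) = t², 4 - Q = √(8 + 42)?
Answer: 889/2 - 475*√2 ≈ -227.25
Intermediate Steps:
Q = 4 - 5*√2 (Q = 4 - √(8 + 42) = 4 - √50 = 4 - 5*√2 ≈ -3.0711)
z(I) = 1/(10 + I)
h = 761/2 - 475*√2 (h = 1/(10 - 8) + (4 - 5*√2)*95 = 1/2 + (380 - 475*√2) = ½ + (380 - 475*√2) = 761/2 - 475*√2 ≈ -291.25)
r(n(9, -1)) + h = (9 - 1)² + (761/2 - 475*√2) = 8² + (761/2 - 475*√2) = 64 + (761/2 - 475*√2) = 889/2 - 475*√2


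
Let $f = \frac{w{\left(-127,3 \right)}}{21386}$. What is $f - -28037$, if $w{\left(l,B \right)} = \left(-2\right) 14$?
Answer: $\frac{299799627}{10693} \approx 28037.0$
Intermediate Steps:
$w{\left(l,B \right)} = -28$
$f = - \frac{14}{10693}$ ($f = - \frac{28}{21386} = \left(-28\right) \frac{1}{21386} = - \frac{14}{10693} \approx -0.0013093$)
$f - -28037 = - \frac{14}{10693} - -28037 = - \frac{14}{10693} + 28037 = \frac{299799627}{10693}$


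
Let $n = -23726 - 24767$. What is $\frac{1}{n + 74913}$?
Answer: $\frac{1}{26420} \approx 3.785 \cdot 10^{-5}$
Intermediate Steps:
$n = -48493$ ($n = -23726 - 24767 = -48493$)
$\frac{1}{n + 74913} = \frac{1}{-48493 + 74913} = \frac{1}{26420}$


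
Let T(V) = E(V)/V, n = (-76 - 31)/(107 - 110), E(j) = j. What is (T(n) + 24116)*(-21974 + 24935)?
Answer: 71410437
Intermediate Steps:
n = 107/3 (n = -107/(-3) = -107*(-⅓) = 107/3 ≈ 35.667)
T(V) = 1 (T(V) = V/V = 1)
(T(n) + 24116)*(-21974 + 24935) = (1 + 24116)*(-21974 + 24935) = 24117*2961 = 71410437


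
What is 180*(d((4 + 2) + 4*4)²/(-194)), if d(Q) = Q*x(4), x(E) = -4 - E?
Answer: -2787840/97 ≈ -28741.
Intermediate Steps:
d(Q) = -8*Q (d(Q) = Q*(-4 - 1*4) = Q*(-4 - 4) = Q*(-8) = -8*Q)
180*(d((4 + 2) + 4*4)²/(-194)) = 180*((-8*((4 + 2) + 4*4))²/(-194)) = 180*((-8*(6 + 16))²*(-1/194)) = 180*((-8*22)²*(-1/194)) = 180*((-176)²*(-1/194)) = 180*(30976*(-1/194)) = 180*(-15488/97) = -2787840/97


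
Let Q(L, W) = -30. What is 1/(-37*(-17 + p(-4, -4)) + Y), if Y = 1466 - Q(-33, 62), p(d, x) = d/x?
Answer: 1/2088 ≈ 0.00047893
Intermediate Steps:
Y = 1496 (Y = 1466 - 1*(-30) = 1466 + 30 = 1496)
1/(-37*(-17 + p(-4, -4)) + Y) = 1/(-37*(-17 - 4/(-4)) + 1496) = 1/(-37*(-17 - 4*(-¼)) + 1496) = 1/(-37*(-17 + 1) + 1496) = 1/(-37*(-16) + 1496) = 1/(592 + 1496) = 1/2088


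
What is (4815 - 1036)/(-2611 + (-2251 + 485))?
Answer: -3779/4377 ≈ -0.86338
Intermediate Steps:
(4815 - 1036)/(-2611 + (-2251 + 485)) = 3779/(-2611 - 1766) = 3779/(-4377) = 3779*(-1/4377) = -3779/4377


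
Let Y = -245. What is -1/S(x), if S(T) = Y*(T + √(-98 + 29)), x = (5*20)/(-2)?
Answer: -10/125881 - I*√69/629405 ≈ -7.944e-5 - 1.3198e-5*I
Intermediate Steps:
x = -50 (x = 100*(-½) = -50)
S(T) = -245*T - 245*I*√69 (S(T) = -245*(T + √(-98 + 29)) = -245*(T + √(-69)) = -245*(T + I*√69) = -245*T - 245*I*√69)
-1/S(x) = -1/(-245*(-50) - 245*I*√69) = -1/(12250 - 245*I*√69)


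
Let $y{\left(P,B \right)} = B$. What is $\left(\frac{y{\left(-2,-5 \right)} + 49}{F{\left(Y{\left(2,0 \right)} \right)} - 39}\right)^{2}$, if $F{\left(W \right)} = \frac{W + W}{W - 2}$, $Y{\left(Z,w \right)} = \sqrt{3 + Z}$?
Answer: $\frac{1783056}{579121} + \frac{449152 \sqrt{5}}{579121} \approx 4.8131$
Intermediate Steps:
$F{\left(W \right)} = \frac{2 W}{-2 + W}$
$\left(\frac{y{\left(-2,-5 \right)} + 49}{F{\left(Y{\left(2,0 \right)} \right)} - 39}\right)^{2} = \left(\frac{-5 + 49}{\frac{2 \sqrt{3 + 2}}{-2 + \sqrt{3 + 2}} - 39}\right)^{2} = \left(\frac{44}{\frac{2 \sqrt{5}}{-2 + \sqrt{5}} - 39}\right)^{2} = \left(\frac{44}{-39 + \frac{2 \sqrt{5}}{-2 + \sqrt{5}}}\right)^{2} = \frac{1936}{\left(-39 + \frac{2 \sqrt{5}}{-2 + \sqrt{5}}\right)^{2}}$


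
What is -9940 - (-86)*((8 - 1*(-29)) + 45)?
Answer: -2888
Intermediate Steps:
-9940 - (-86)*((8 - 1*(-29)) + 45) = -9940 - (-86)*((8 + 29) + 45) = -9940 - (-86)*(37 + 45) = -9940 - (-86)*82 = -9940 - 1*(-7052) = -9940 + 7052 = -2888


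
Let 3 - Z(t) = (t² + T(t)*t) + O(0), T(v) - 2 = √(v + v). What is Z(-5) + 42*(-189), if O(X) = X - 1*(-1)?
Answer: -7951 + 5*I*√10 ≈ -7951.0 + 15.811*I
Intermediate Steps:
O(X) = 1 + X (O(X) = X + 1 = 1 + X)
T(v) = 2 + √2*√v (T(v) = 2 + √(v + v) = 2 + √(2*v) = 2 + √2*√v)
Z(t) = 2 - t² - t*(2 + √2*√t) (Z(t) = 3 - ((t² + (2 + √2*√t)*t) + (1 + 0)) = 3 - ((t² + t*(2 + √2*√t)) + 1) = 3 - (1 + t² + t*(2 + √2*√t)) = 3 + (-1 - t² - t*(2 + √2*√t)) = 2 - t² - t*(2 + √2*√t))
Z(-5) + 42*(-189) = (2 - 1*(-5)² - 1*(-5)*(2 + √2*√(-5))) + 42*(-189) = (2 - 1*25 - 1*(-5)*(2 + √2*(I*√5))) - 7938 = (2 - 25 - 1*(-5)*(2 + I*√10)) - 7938 = (2 - 25 + (10 + 5*I*√10)) - 7938 = (-13 + 5*I*√10) - 7938 = -7951 + 5*I*√10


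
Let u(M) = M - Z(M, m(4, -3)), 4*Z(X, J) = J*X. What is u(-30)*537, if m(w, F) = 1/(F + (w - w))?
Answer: -34905/2 ≈ -17453.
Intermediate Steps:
m(w, F) = 1/F (m(w, F) = 1/(F + 0) = 1/F)
Z(X, J) = J*X/4 (Z(X, J) = (J*X)/4 = J*X/4)
u(M) = 13*M/12 (u(M) = M - M/(4*(-3)) = M - (-1)*M/(4*3) = M - (-1)*M/12 = M + M/12 = 13*M/12)
u(-30)*537 = ((13/12)*(-30))*537 = -65/2*537 = -34905/2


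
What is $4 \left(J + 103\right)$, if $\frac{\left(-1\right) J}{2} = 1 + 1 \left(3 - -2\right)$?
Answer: $364$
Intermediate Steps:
$J = -12$ ($J = - 2 \left(1 + 1 \left(3 - -2\right)\right) = - 2 \left(1 + 1 \left(3 + 2\right)\right) = - 2 \left(1 + 1 \cdot 5\right) = - 2 \left(1 + 5\right) = \left(-2\right) 6 = -12$)
$4 \left(J + 103\right) = 4 \left(-12 + 103\right) = 4 \cdot 91 = 364$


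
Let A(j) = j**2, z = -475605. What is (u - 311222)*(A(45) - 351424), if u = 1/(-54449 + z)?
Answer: 57638419452090611/530054 ≈ 1.0874e+11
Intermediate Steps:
u = -1/530054 (u = 1/(-54449 - 475605) = 1/(-530054) = -1/530054 ≈ -1.8866e-6)
(u - 311222)*(A(45) - 351424) = (-1/530054 - 311222)*(45**2 - 351424) = -164964465989*(2025 - 351424)/530054 = -164964465989/530054*(-349399) = 57638419452090611/530054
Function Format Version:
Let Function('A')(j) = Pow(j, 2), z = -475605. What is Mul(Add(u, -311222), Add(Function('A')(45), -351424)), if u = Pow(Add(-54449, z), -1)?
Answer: Rational(57638419452090611, 530054) ≈ 1.0874e+11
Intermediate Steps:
u = Rational(-1, 530054) (u = Pow(Add(-54449, -475605), -1) = Pow(-530054, -1) = Rational(-1, 530054) ≈ -1.8866e-6)
Mul(Add(u, -311222), Add(Function('A')(45), -351424)) = Mul(Add(Rational(-1, 530054), -311222), Add(Pow(45, 2), -351424)) = Mul(Rational(-164964465989, 530054), Add(2025, -351424)) = Mul(Rational(-164964465989, 530054), -349399) = Rational(57638419452090611, 530054)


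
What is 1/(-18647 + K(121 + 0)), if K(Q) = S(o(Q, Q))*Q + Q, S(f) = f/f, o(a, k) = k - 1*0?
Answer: -1/18405 ≈ -5.4333e-5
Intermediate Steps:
o(a, k) = k (o(a, k) = k + 0 = k)
S(f) = 1
K(Q) = 2*Q (K(Q) = 1*Q + Q = Q + Q = 2*Q)
1/(-18647 + K(121 + 0)) = 1/(-18647 + 2*(121 + 0)) = 1/(-18647 + 2*121) = 1/(-18647 + 242) = 1/(-18405) = -1/18405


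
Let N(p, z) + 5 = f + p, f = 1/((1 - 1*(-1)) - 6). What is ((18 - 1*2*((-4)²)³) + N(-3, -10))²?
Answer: 1071187441/16 ≈ 6.6949e+7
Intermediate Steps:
f = -¼ (f = 1/((1 + 1) - 6) = 1/(2 - 6) = 1/(-4) = -¼ ≈ -0.25000)
N(p, z) = -21/4 + p (N(p, z) = -5 + (-¼ + p) = -21/4 + p)
((18 - 1*2*((-4)²)³) + N(-3, -10))² = ((18 - 1*2*((-4)²)³) + (-21/4 - 3))² = ((18 - 2*16³) - 33/4)² = ((18 - 2*4096) - 33/4)² = ((18 - 1*8192) - 33/4)² = ((18 - 8192) - 33/4)² = (-8174 - 33/4)² = (-32729/4)² = 1071187441/16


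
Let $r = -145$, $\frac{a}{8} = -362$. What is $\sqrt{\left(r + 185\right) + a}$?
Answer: $2 i \sqrt{714} \approx 53.442 i$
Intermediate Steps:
$a = -2896$ ($a = 8 \left(-362\right) = -2896$)
$\sqrt{\left(r + 185\right) + a} = \sqrt{\left(-145 + 185\right) - 2896} = \sqrt{40 - 2896} = \sqrt{-2856} = 2 i \sqrt{714}$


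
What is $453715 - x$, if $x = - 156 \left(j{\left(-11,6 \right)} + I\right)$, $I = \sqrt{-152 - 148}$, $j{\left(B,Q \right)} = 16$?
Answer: $456211 + 1560 i \sqrt{3} \approx 4.5621 \cdot 10^{5} + 2702.0 i$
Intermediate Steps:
$I = 10 i \sqrt{3}$ ($I = \sqrt{-300} = 10 i \sqrt{3} \approx 17.32 i$)
$x = -2496 - 1560 i \sqrt{3}$ ($x = - 156 \left(16 + 10 i \sqrt{3}\right) = -2496 - 1560 i \sqrt{3} \approx -2496.0 - 2702.0 i$)
$453715 - x = 453715 - \left(-2496 - 1560 i \sqrt{3}\right) = 453715 + \left(2496 + 1560 i \sqrt{3}\right) = 456211 + 1560 i \sqrt{3}$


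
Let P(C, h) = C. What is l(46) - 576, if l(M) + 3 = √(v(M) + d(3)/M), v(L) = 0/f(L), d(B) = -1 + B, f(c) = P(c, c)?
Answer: -579 + √23/23 ≈ -578.79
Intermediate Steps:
f(c) = c
v(L) = 0 (v(L) = 0/L = 0)
l(M) = -3 + √2*√(1/M) (l(M) = -3 + √(0 + (-1 + 3)/M) = -3 + √(0 + 2/M) = -3 + √(2/M) = -3 + √2*√(1/M))
l(46) - 576 = (-3 + √2*√(1/46)) - 576 = (-3 + √2*(√46/46)) - 576 = (-3 + √23/23) - 576 = -579 + √23/23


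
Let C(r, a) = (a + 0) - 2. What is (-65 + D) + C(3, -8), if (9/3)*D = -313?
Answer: -538/3 ≈ -179.33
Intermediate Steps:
D = -313/3 (D = (1/3)*(-313) = -313/3 ≈ -104.33)
C(r, a) = -2 + a (C(r, a) = a - 2 = -2 + a)
(-65 + D) + C(3, -8) = (-65 - 313/3) + (-2 - 8) = -508/3 - 10 = -538/3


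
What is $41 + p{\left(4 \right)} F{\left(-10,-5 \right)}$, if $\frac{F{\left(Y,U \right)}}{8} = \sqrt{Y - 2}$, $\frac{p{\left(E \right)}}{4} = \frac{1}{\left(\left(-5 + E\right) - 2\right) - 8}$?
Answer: $41 - \frac{64 i \sqrt{3}}{11} \approx 41.0 - 10.077 i$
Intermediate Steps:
$p{\left(E \right)} = \frac{4}{-15 + E}$ ($p{\left(E \right)} = \frac{4}{\left(\left(-5 + E\right) - 2\right) - 8} = \frac{4}{\left(-7 + E\right) - 8} = \frac{4}{-15 + E}$)
$F{\left(Y,U \right)} = 8 \sqrt{-2 + Y}$ ($F{\left(Y,U \right)} = 8 \sqrt{Y - 2} = 8 \sqrt{-2 + Y}$)
$41 + p{\left(4 \right)} F{\left(-10,-5 \right)} = 41 + \frac{4}{-15 + 4} \cdot 8 \sqrt{-2 - 10} = 41 + \frac{4}{-11} \cdot 8 \sqrt{-12} = 41 + 4 \left(- \frac{1}{11}\right) 8 \cdot 2 i \sqrt{3} = 41 - \frac{4 \cdot 16 i \sqrt{3}}{11} = 41 - \frac{64 i \sqrt{3}}{11}$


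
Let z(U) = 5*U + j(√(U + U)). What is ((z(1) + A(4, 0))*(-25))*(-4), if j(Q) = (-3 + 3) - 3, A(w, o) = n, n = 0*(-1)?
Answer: 200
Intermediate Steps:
n = 0
A(w, o) = 0
j(Q) = -3 (j(Q) = 0 - 3 = -3)
z(U) = -3 + 5*U (z(U) = 5*U - 3 = -3 + 5*U)
((z(1) + A(4, 0))*(-25))*(-4) = (((-3 + 5*1) + 0)*(-25))*(-4) = (((-3 + 5) + 0)*(-25))*(-4) = ((2 + 0)*(-25))*(-4) = (2*(-25))*(-4) = -50*(-4) = 200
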